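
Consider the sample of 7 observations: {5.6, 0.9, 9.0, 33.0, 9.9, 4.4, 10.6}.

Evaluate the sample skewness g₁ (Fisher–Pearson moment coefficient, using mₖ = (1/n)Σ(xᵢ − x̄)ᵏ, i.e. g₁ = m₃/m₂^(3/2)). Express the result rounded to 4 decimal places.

1.5813

x̄ = (5.6 + 0.9 + 9.0 + 33.0 + 9.9 + 4.4 + 10.6) / 7 = 10.4857
deviations (xᵢ − x̄): -4.8857, -9.5857, -1.4857, 22.5143, -0.5857, -6.0857, 0.1143
Σ(xᵢ − x̄)² = 662.2486 ⇒ m₂ = 662.2486/7 = 94.60694
Σ(xᵢ − x̄)³ = 10186.0511 ⇒ m₃ = 10186.0511/7 = 1455.15016
m₂^(3/2) = 94.60694^(1.5) = 920.20478
g₁ = m₃ / m₂^(3/2) = 1455.15016 / 920.20478 ≈ 1.5813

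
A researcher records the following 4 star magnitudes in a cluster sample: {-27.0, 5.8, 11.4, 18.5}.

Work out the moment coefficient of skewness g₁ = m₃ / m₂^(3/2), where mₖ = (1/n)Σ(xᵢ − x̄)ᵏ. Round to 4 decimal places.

x̄ = (-27.0 + 5.8 + 11.4 + 18.5) / 4 = 2.1750
deviations (xᵢ − x̄): -29.1750, 3.6250, 9.2250, 16.3250
Σ(xᵢ − x̄)² = 1215.9275 ⇒ m₂ = 1215.9275/4 = 303.98188
Σ(xᵢ − x̄)³ = -19649.8024 ⇒ m₃ = -19649.8024/4 = -4912.45059
m₂^(3/2) = 303.98188^(1.5) = 5299.94709
g₁ = m₃ / m₂^(3/2) = -4912.45059 / 5299.94709 ≈ -0.9269

-0.9269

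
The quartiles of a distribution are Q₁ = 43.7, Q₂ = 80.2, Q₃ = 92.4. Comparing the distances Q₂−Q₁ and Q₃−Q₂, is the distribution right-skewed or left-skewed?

left-skewed

Q₂ − Q₁ = 36.5;  Q₃ − Q₂ = 12.2
Q₂ − Q₁ > Q₃ − Q₂ ⇒ the lower half is more spread out ⇒ left-skewed.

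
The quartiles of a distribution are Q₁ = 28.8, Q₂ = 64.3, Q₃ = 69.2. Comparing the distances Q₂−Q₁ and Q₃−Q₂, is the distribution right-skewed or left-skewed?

Q₂ − Q₁ = 35.5;  Q₃ − Q₂ = 4.9
Q₂ − Q₁ > Q₃ − Q₂ ⇒ the lower half is more spread out ⇒ left-skewed.

left-skewed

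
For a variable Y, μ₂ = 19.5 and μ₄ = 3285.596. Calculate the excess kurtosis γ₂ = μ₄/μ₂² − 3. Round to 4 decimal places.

μ₂² = 19.5² = 380.25000
μ₄/μ₂² = 3285.596 / 380.25000 = 8.64062
γ₂ = 8.64062 − 3 ≈ 5.6406

5.6406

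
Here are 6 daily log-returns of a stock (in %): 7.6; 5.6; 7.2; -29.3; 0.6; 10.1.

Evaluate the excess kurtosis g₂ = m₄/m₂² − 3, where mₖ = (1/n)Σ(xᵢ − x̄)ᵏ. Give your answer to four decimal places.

0.8725

x̄ = 0.3000
Σ(xᵢ − x̄)² = 1101.2800 ⇒ m₂ = 183.54667
Σ(xᵢ − x̄)⁴ = 782775.6196 ⇒ m₄ = 130462.60327
m₂² = 33689.37884
g₂ = m₄/m₂² − 3 = 3.87251 − 3 ≈ 0.8725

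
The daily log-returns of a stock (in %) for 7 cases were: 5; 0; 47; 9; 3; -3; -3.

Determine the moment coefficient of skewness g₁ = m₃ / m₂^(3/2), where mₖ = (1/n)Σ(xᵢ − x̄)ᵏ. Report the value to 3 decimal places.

1.792

x̄ = (5 + 0 + 47 + 9 + 3 - 3 - 3) / 7 = 8.2857
deviations (xᵢ − x̄): -3.2857, -8.2857, 38.7143, 0.7143, -5.2857, -11.2857, -11.2857
Σ(xᵢ − x̄)² = 1861.4286 ⇒ m₂ = 1861.4286/7 = 265.91837
Σ(xᵢ − x̄)³ = 54398.3265 ⇒ m₃ = 54398.3265/7 = 7771.18950
m₂^(3/2) = 265.91837^(1.5) = 4336.33178
g₁ = m₃ / m₂^(3/2) = 7771.18950 / 4336.33178 ≈ 1.792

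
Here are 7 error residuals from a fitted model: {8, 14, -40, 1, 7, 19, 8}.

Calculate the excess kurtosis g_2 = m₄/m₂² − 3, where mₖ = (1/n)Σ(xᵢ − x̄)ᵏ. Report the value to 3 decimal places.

x̄ = 2.4286
Σ(xᵢ − x̄)² = 2293.7143 ⇒ m₂ = 327.67347
Σ(xᵢ − x̄)⁴ = 3336369.7609 ⇒ m₄ = 476624.25156
m₂² = 107369.90254
g_2 = m₄/m₂² − 3 = 4.43909 − 3 ≈ 1.439

1.439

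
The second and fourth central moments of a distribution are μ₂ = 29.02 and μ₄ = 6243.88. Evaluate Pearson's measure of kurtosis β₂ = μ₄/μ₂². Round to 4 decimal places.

μ₂² = 29.02² = 842.16040
μ₄/μ₂² = 6243.88 / 842.16040 = 7.41412
β₂ ≈ 7.4141

7.4141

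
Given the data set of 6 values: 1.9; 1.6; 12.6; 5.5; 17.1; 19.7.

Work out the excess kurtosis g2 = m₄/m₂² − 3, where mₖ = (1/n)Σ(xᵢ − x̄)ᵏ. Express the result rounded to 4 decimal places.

-1.6436

x̄ = 9.7333
Σ(xᵢ − x̄)² = 307.2533 ⇒ m₂ = 51.20889
Σ(xᵢ − x̄)⁴ = 21342.1771 ⇒ m₄ = 3557.02952
m₂² = 2622.35030
g2 = m₄/m₂² − 3 = 1.35643 − 3 ≈ -1.6436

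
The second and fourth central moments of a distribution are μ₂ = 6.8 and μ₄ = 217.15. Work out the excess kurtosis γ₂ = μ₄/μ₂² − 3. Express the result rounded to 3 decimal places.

μ₂² = 6.8² = 46.24000
μ₄/μ₂² = 217.15 / 46.24000 = 4.69615
γ₂ = 4.69615 − 3 ≈ 1.696

1.696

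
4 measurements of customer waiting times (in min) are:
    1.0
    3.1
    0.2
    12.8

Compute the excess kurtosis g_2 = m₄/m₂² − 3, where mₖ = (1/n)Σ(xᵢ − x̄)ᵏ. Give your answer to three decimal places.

x̄ = 4.2750
Σ(xᵢ − x̄)² = 101.3875 ⇒ m₂ = 25.34688
Σ(xᵢ − x̄)⁴ = 5674.4384 ⇒ m₄ = 1418.60960
m₂² = 642.46407
g_2 = m₄/m₂² − 3 = 2.20808 − 3 ≈ -0.792

-0.792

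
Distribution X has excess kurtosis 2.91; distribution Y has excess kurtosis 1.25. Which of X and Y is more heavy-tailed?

Higher excess kurtosis ⇒ heavier tails relative to the normal distribution.
2.91 vs 1.25: the larger is 2.91, so X has heavier tails.

X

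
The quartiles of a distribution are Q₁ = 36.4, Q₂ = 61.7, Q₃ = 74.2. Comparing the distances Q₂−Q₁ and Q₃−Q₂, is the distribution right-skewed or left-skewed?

Q₂ − Q₁ = 25.3;  Q₃ − Q₂ = 12.5
Q₂ − Q₁ > Q₃ − Q₂ ⇒ the lower half is more spread out ⇒ left-skewed.

left-skewed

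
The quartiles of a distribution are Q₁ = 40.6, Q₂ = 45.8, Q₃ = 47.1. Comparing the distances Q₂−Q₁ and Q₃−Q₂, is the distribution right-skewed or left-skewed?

left-skewed

Q₂ − Q₁ = 5.2;  Q₃ − Q₂ = 1.3
Q₂ − Q₁ > Q₃ − Q₂ ⇒ the lower half is more spread out ⇒ left-skewed.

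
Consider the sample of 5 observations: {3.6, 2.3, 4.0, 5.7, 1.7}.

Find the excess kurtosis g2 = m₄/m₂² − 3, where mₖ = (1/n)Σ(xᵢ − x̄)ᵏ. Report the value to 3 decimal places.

-1.080

x̄ = 3.4600
Σ(xᵢ − x̄)² = 9.7720 ⇒ m₂ = 1.95440
Σ(xᵢ − x̄)⁴ = 36.6675 ⇒ m₄ = 7.33350
m₂² = 3.81968
g2 = m₄/m₂² − 3 = 1.91993 − 3 ≈ -1.080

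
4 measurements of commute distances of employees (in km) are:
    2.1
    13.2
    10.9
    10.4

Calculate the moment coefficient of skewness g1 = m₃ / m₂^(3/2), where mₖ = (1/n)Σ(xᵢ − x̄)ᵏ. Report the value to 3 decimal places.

-0.930

x̄ = (2.1 + 13.2 + 10.9 + 10.4) / 4 = 9.1500
deviations (xᵢ − x̄): -7.0500, 4.0500, 1.7500, 1.2500
Σ(xᵢ − x̄)² = 70.7300 ⇒ m₂ = 70.7300/4 = 17.68250
Σ(xᵢ − x̄)³ = -276.6600 ⇒ m₃ = -276.6600/4 = -69.16500
m₂^(3/2) = 17.68250^(1.5) = 74.35591
g1 = m₃ / m₂^(3/2) = -69.16500 / 74.35591 ≈ -0.930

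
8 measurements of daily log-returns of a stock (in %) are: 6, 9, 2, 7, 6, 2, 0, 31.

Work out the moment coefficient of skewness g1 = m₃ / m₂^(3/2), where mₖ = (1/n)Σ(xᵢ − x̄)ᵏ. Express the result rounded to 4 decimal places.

x̄ = (6 + 9 + 2 + 7 + 6 + 2 + 0 + 31) / 8 = 7.8750
deviations (xᵢ − x̄): -1.8750, 1.1250, -5.8750, -0.8750, -1.8750, -5.8750, -7.8750, 23.1250
Σ(xᵢ − x̄)² = 674.8750 ⇒ m₂ = 674.8750/8 = 84.35938
Σ(xᵢ − x̄)³ = 11460.0938 ⇒ m₃ = 11460.0938/8 = 1432.51172
m₂^(3/2) = 84.35938^(1.5) = 774.81859
g1 = m₃ / m₂^(3/2) = 1432.51172 / 774.81859 ≈ 1.8488

1.8488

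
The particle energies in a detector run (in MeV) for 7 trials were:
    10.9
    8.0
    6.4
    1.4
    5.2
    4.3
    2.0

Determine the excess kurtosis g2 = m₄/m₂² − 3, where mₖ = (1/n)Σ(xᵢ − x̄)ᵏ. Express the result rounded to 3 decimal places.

x̄ = 5.4571
Σ(xᵢ − x̄)² = 66.7971 ⇒ m₂ = 9.54245
Σ(xᵢ − x̄)⁴ = 1335.8122 ⇒ m₄ = 190.83031
m₂² = 91.05833
g2 = m₄/m₂² − 3 = 2.09569 − 3 ≈ -0.904

-0.904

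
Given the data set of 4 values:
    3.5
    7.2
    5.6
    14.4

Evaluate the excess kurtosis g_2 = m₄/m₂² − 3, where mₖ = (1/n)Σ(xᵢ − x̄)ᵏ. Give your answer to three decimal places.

-0.902

x̄ = 7.6750
Σ(xᵢ − x̄)² = 67.1875 ⇒ m₂ = 16.79688
Σ(xᵢ − x̄)⁴ = 2367.7732 ⇒ m₄ = 591.94329
m₂² = 282.13501
g_2 = m₄/m₂² − 3 = 2.09809 − 3 ≈ -0.902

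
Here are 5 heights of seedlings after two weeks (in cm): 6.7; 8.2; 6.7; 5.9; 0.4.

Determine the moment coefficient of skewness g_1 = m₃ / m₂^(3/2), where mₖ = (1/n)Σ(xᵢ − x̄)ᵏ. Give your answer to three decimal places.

x̄ = (6.7 + 8.2 + 6.7 + 5.9 + 0.4) / 5 = 5.5800
deviations (xᵢ − x̄): 1.1200, 2.6200, 1.1200, 0.3200, -5.1800
Σ(xᵢ − x̄)² = 36.3080 ⇒ m₂ = 36.3080/5 = 7.26160
Σ(xᵢ − x̄)³ = -118.1645 ⇒ m₃ = -118.1645/5 = -23.63290
m₂^(3/2) = 7.26160^(1.5) = 19.56809
g_1 = m₃ / m₂^(3/2) = -23.63290 / 19.56809 ≈ -1.208

-1.208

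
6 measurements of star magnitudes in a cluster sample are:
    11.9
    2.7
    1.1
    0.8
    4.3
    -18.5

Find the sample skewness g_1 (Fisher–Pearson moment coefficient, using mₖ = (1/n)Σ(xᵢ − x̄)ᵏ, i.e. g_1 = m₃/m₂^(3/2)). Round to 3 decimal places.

-1.090

x̄ = (11.9 + 2.7 + 1.1 + 0.8 + 4.3 - 18.5) / 6 = 0.3833
deviations (xᵢ − x̄): 11.5167, 2.3167, 0.7167, 0.4167, 3.9167, -18.8833
Σ(xᵢ − x̄)² = 510.6083 ⇒ m₂ = 510.6083/6 = 85.10139
Σ(xᵢ − x̄)³ = -5132.9706 ⇒ m₃ = -5132.9706/6 = -855.49509
m₂^(3/2) = 85.10139^(1.5) = 785.06384
g_1 = m₃ / m₂^(3/2) = -855.49509 / 785.06384 ≈ -1.090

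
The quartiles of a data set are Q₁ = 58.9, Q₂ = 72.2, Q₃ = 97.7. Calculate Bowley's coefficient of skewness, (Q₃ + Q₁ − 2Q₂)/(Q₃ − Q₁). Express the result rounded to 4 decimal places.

numerator: Q₃ + Q₁ − 2Q₂ = 97.7 + 58.9 − 2×72.2 = 12.2000
denominator: Q₃ − Q₁ = 97.7 − 58.9 = 38.8000
Bowley skewness = 12.2000 / 38.8000 ≈ 0.3144

0.3144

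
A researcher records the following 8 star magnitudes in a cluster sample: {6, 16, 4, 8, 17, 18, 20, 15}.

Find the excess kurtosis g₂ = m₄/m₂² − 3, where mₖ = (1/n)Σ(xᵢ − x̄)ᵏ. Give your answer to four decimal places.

-1.4417

x̄ = 13.0000
Σ(xᵢ − x̄)² = 258.0000 ⇒ m₂ = 32.25000
Σ(xᵢ − x̄)⁴ = 12966.0000 ⇒ m₄ = 1620.75000
m₂² = 1040.06250
g₂ = m₄/m₂² − 3 = 1.55832 − 3 ≈ -1.4417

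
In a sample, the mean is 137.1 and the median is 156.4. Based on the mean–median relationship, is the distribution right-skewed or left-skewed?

left-skewed

mean − median = 137.1 − 156.4 = -19.3
mean < median ⇒ the longer tail is on the left ⇒ left-skewed (negatively skewed).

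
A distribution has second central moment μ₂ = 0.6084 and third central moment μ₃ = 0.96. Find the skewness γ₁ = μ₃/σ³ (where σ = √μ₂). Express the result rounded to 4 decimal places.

σ = √μ₂ = √0.6084 = 0.78000
σ³ = μ₂^(3/2) = 0.47455
γ₁ = μ₃/σ³ = 0.96 / 0.47455 ≈ 2.0230

2.0230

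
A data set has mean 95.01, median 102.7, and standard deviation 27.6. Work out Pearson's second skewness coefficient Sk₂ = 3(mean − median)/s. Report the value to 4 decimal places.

-0.8359

Sk₂ = 3(95.01 − 102.7) / 27.6 = 3 × -7.6900 / 27.6
    = -23.0700 / 27.6 ≈ -0.8359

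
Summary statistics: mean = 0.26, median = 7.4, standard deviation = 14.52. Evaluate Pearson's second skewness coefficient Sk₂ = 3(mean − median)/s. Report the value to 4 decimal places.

-1.4752

Sk₂ = 3(0.26 − 7.4) / 14.52 = 3 × -7.1400 / 14.52
    = -21.4200 / 14.52 ≈ -1.4752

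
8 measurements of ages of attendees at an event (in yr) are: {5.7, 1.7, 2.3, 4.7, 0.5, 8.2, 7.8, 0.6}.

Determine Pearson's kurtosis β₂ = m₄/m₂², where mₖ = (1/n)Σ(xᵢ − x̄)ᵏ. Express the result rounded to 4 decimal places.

1.5112

x̄ = 3.9375
Σ(xᵢ − x̄)² = 67.4187 ⇒ m₂ = 8.42734
Σ(xᵢ − x̄)⁴ = 858.6274 ⇒ m₄ = 107.32843
m₂² = 71.02012
β₂ = m₄/m₂² = 107.32843 / 71.02012 ≈ 1.5112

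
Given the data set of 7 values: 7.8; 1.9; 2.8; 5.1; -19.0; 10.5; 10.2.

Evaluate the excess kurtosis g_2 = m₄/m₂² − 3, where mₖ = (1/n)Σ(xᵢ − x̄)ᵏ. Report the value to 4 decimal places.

1.2091

x̄ = 2.7571
Σ(xᵢ − x̄)² = 620.3771 ⇒ m₂ = 88.62531
Σ(xᵢ − x̄)⁴ = 231422.5758 ⇒ m₄ = 33060.36796
m₂² = 7854.44489
g_2 = m₄/m₂² − 3 = 4.20913 − 3 ≈ 1.2091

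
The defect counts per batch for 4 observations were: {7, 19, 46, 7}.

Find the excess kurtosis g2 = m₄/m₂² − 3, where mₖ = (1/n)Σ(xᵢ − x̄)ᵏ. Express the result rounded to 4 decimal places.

x̄ = 19.7500
Σ(xᵢ − x̄)² = 1014.7500 ⇒ m₂ = 253.68750
Σ(xᵢ − x̄)⁴ = 527660.5781 ⇒ m₄ = 131915.14453
m₂² = 64357.34766
g2 = m₄/m₂² − 3 = 2.04973 − 3 ≈ -0.9503

-0.9503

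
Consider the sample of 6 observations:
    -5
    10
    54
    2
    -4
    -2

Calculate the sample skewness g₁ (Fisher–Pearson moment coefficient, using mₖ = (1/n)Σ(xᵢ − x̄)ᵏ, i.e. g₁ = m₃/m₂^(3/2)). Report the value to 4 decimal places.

1.5732

x̄ = (-5 + 10 + 54 + 2 - 4 - 2) / 6 = 9.1667
deviations (xᵢ − x̄): -14.1667, 0.8333, 44.8333, -7.1667, -13.1667, -11.1667
Σ(xᵢ − x̄)² = 2560.8333 ⇒ m₂ = 2560.8333/6 = 426.80556
Σ(xᵢ − x̄)³ = 83230.5556 ⇒ m₃ = 83230.5556/6 = 13871.75926
m₂^(3/2) = 426.80556^(1.5) = 8817.49244
g₁ = m₃ / m₂^(3/2) = 13871.75926 / 8817.49244 ≈ 1.5732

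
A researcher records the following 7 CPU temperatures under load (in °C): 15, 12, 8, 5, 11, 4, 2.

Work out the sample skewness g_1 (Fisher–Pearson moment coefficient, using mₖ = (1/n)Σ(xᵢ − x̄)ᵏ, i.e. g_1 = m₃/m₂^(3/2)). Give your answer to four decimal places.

x̄ = (15 + 12 + 8 + 5 + 11 + 4 + 2) / 7 = 8.1429
deviations (xᵢ − x̄): 6.8571, 3.8571, -0.1429, -3.1429, 2.8571, -4.1429, -6.1429
Σ(xᵢ − x̄)² = 134.8571 ⇒ m₂ = 134.8571/7 = 19.26531
Σ(xᵢ − x̄)³ = 69.1837 ⇒ m₃ = 69.1837/7 = 9.88338
m₂^(3/2) = 19.26531^(1.5) = 84.55979
g_1 = m₃ / m₂^(3/2) = 9.88338 / 84.55979 ≈ 0.1169

0.1169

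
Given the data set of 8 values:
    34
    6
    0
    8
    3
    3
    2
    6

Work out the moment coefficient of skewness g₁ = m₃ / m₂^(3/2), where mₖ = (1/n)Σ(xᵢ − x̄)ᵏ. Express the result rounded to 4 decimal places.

2.0225

x̄ = (34 + 6 + 0 + 8 + 3 + 3 + 2 + 6) / 8 = 7.7500
deviations (xᵢ − x̄): 26.2500, -1.7500, -7.7500, 0.2500, -4.7500, -4.7500, -5.7500, -1.7500
Σ(xᵢ − x̄)² = 833.5000 ⇒ m₂ = 833.5000/8 = 104.18750
Σ(xᵢ − x̄)³ = 17207.2500 ⇒ m₃ = 17207.2500/8 = 2150.90625
m₂^(3/2) = 104.18750^(1.5) = 1063.46555
g₁ = m₃ / m₂^(3/2) = 2150.90625 / 1063.46555 ≈ 2.0225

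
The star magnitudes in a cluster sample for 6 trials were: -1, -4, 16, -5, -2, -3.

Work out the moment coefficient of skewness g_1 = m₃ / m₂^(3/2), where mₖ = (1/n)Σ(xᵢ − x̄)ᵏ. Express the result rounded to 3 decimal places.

x̄ = (-1 - 4 + 16 - 5 - 2 - 3) / 6 = 0.1667
deviations (xᵢ − x̄): -1.1667, -4.1667, 15.8333, -5.1667, -2.1667, -3.1667
Σ(xᵢ − x̄)² = 310.8333 ⇒ m₂ = 310.8333/6 = 51.80556
Σ(xᵢ − x̄)³ = 3715.5556 ⇒ m₃ = 3715.5556/6 = 619.25926
m₂^(3/2) = 51.80556^(1.5) = 372.87606
g_1 = m₃ / m₂^(3/2) = 619.25926 / 372.87606 ≈ 1.661

1.661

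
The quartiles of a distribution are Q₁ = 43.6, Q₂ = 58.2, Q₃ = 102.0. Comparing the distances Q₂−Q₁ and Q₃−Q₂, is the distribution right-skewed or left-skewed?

right-skewed

Q₂ − Q₁ = 14.6;  Q₃ − Q₂ = 43.8
Q₃ − Q₂ > Q₂ − Q₁ ⇒ the upper half is more spread out ⇒ right-skewed.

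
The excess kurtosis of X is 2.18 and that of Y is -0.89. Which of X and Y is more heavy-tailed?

X

Higher excess kurtosis ⇒ heavier tails relative to the normal distribution.
2.18 vs -0.89: the larger is 2.18, so X has heavier tails. (X is leptokurtic — heavier-than-normal tails; the other is platykurtic.)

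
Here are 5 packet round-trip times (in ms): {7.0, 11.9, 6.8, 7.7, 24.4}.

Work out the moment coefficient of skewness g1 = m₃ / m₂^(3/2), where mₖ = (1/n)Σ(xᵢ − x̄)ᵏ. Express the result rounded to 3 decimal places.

1.244

x̄ = (7.0 + 11.9 + 6.8 + 7.7 + 24.4) / 5 = 11.5600
deviations (xᵢ − x̄): -4.5600, 0.3400, -4.7600, -3.8600, 12.8400
Σ(xᵢ − x̄)² = 223.3320 ⇒ m₂ = 223.3320/5 = 44.66640
Σ(xᵢ − x̄)³ = 1856.7322 ⇒ m₃ = 1856.7322/5 = 371.34643
m₂^(3/2) = 44.66640^(1.5) = 298.51862
g1 = m₃ / m₂^(3/2) = 371.34643 / 298.51862 ≈ 1.244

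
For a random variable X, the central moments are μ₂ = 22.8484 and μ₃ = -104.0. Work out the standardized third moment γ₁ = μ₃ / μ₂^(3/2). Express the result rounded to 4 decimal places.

σ = √μ₂ = √22.8484 = 4.78000
σ³ = μ₂^(3/2) = 109.21535
γ₁ = μ₃/σ³ = -104.0 / 109.21535 ≈ -0.9522

-0.9522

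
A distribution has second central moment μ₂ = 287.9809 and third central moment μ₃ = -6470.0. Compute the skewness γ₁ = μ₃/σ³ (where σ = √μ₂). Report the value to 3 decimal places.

σ = √μ₂ = √287.9809 = 16.97000
σ³ = μ₂^(3/2) = 4887.03587
γ₁ = μ₃/σ³ = -6470.0 / 4887.03587 ≈ -1.324

-1.324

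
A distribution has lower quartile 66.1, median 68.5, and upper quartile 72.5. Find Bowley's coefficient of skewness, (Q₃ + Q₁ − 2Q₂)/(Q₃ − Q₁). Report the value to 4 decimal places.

numerator: Q₃ + Q₁ − 2Q₂ = 72.5 + 66.1 − 2×68.5 = 1.6000
denominator: Q₃ − Q₁ = 72.5 − 66.1 = 6.4000
Bowley skewness = 1.6000 / 6.4000 ≈ 0.2500

0.2500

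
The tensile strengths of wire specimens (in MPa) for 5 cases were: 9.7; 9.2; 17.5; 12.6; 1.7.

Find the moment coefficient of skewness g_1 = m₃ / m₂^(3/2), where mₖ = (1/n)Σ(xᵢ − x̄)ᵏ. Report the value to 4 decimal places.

-0.2763

x̄ = (9.7 + 9.2 + 17.5 + 12.6 + 1.7) / 5 = 10.1400
deviations (xᵢ − x̄): -0.4400, -0.9400, 7.3600, 2.4600, -8.4400
Σ(xᵢ − x̄)² = 132.5320 ⇒ m₂ = 132.5320/5 = 26.50640
Σ(xᵢ − x̄)³ = -188.5522 ⇒ m₃ = -188.5522/5 = -37.71043
m₂^(3/2) = 26.50640^(1.5) = 136.46652
g_1 = m₃ / m₂^(3/2) = -37.71043 / 136.46652 ≈ -0.2763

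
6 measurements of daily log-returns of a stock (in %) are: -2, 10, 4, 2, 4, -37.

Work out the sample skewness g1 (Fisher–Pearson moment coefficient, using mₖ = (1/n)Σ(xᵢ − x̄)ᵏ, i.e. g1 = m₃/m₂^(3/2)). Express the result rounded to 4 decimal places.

x̄ = (-2 + 10 + 4 + 2 + 4 - 37) / 6 = -3.1667
deviations (xᵢ − x̄): 1.1667, 13.1667, 7.1667, 5.1667, 7.1667, -33.8333
Σ(xᵢ − x̄)² = 1448.8333 ⇒ m₂ = 1448.8333/6 = 241.47222
Σ(xᵢ − x̄)³ = -35570.5556 ⇒ m₃ = -35570.5556/6 = -5928.42593
m₂^(3/2) = 241.47222^(1.5) = 3752.32778
g1 = m₃ / m₂^(3/2) = -5928.42593 / 3752.32778 ≈ -1.5799

-1.5799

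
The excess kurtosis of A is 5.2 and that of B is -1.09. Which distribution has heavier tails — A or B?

A

Higher excess kurtosis ⇒ heavier tails relative to the normal distribution.
5.2 vs -1.09: the larger is 5.2, so A has heavier tails. (A is leptokurtic — heavier-than-normal tails; the other is platykurtic.)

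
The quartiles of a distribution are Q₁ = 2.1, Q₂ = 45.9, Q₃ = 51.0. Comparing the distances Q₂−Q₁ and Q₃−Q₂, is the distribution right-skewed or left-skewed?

left-skewed

Q₂ − Q₁ = 43.8;  Q₃ − Q₂ = 5.1
Q₂ − Q₁ > Q₃ − Q₂ ⇒ the lower half is more spread out ⇒ left-skewed.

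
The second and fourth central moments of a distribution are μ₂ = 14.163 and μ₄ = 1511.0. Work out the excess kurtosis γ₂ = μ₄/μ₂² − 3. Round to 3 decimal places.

4.533

μ₂² = 14.163² = 200.59057
μ₄/μ₂² = 1511.0 / 200.59057 = 7.53276
γ₂ = 7.53276 − 3 ≈ 4.533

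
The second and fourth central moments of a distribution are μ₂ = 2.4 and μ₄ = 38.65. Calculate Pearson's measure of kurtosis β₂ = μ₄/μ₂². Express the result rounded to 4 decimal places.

6.7101

μ₂² = 2.4² = 5.76000
μ₄/μ₂² = 38.65 / 5.76000 = 6.71007
β₂ ≈ 6.7101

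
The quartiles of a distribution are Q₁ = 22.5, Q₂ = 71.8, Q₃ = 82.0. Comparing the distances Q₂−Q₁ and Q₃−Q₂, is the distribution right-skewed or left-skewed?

Q₂ − Q₁ = 49.3;  Q₃ − Q₂ = 10.2
Q₂ − Q₁ > Q₃ − Q₂ ⇒ the lower half is more spread out ⇒ left-skewed.

left-skewed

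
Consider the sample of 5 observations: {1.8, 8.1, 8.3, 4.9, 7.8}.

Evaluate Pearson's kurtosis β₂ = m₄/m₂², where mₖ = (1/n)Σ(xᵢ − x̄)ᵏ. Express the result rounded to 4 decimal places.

x̄ = 6.1800
Σ(xᵢ − x̄)² = 31.6280 ⇒ m₂ = 6.32560
Σ(xᵢ − x̄)⁴ = 411.4022 ⇒ m₄ = 82.28044
m₂² = 40.01322
β₂ = m₄/m₂² = 82.28044 / 40.01322 ≈ 2.0563

2.0563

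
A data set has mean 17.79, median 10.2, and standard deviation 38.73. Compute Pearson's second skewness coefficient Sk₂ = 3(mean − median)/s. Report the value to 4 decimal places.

0.5879

Sk₂ = 3(17.79 − 10.2) / 38.73 = 3 × 7.5900 / 38.73
    = 22.7700 / 38.73 ≈ 0.5879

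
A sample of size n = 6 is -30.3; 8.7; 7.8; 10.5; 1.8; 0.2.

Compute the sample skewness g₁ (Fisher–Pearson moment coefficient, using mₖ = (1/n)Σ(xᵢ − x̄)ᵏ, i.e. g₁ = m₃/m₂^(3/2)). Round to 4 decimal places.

-1.5198

x̄ = (-30.3 + 8.7 + 7.8 + 10.5 + 1.8 + 0.2) / 6 = -0.2167
deviations (xᵢ − x̄): -30.0833, 8.9167, 8.0167, 10.7167, 2.0167, 0.4167
Σ(xᵢ − x̄)² = 1167.8683 ⇒ m₂ = 1167.8683/6 = 194.64472
Σ(xᵢ − x̄)³ = -24762.4316 ⇒ m₃ = -24762.4316/6 = -4127.07193
m₂^(3/2) = 194.64472^(1.5) = 2715.58842
g₁ = m₃ / m₂^(3/2) = -4127.07193 / 2715.58842 ≈ -1.5198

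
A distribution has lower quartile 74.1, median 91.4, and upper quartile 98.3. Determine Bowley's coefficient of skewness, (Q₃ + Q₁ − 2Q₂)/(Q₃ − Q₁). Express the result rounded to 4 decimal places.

-0.4298

numerator: Q₃ + Q₁ − 2Q₂ = 98.3 + 74.1 − 2×91.4 = -10.4000
denominator: Q₃ − Q₁ = 98.3 − 74.1 = 24.2000
Bowley skewness = -10.4000 / 24.2000 ≈ -0.4298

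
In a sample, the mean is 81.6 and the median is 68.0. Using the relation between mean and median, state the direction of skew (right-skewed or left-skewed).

right-skewed

mean − median = 81.6 − 68.0 = 13.6
mean > median ⇒ the longer tail is on the right ⇒ right-skewed (positively skewed).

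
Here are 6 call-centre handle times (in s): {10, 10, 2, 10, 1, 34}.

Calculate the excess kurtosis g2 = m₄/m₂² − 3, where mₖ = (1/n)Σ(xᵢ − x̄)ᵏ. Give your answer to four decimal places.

x̄ = 11.1667
Σ(xᵢ − x̄)² = 712.8333 ⇒ m₂ = 118.80556
Σ(xᵢ − x̄)⁴ = 289567.1528 ⇒ m₄ = 48261.19213
m₂² = 14114.76003
g2 = m₄/m₂² − 3 = 3.41920 − 3 ≈ 0.4192

0.4192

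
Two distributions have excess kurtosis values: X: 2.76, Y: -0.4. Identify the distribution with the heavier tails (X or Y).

Higher excess kurtosis ⇒ heavier tails relative to the normal distribution.
2.76 vs -0.4: the larger is 2.76, so X has heavier tails. (X is leptokurtic — heavier-than-normal tails; the other is platykurtic.)

X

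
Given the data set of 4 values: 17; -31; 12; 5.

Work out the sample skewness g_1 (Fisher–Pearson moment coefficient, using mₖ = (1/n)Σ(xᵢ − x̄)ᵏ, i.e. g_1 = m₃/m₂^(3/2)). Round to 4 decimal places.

x̄ = (17 - 31 + 12 + 5) / 4 = 0.7500
deviations (xᵢ − x̄): 16.2500, -31.7500, 11.2500, 4.2500
Σ(xᵢ − x̄)² = 1416.7500 ⇒ m₂ = 1416.7500/4 = 354.18750
Σ(xᵢ − x̄)³ = -26214.3750 ⇒ m₃ = -26214.3750/4 = -6553.59375
m₂^(3/2) = 354.18750^(1.5) = 6665.76264
g_1 = m₃ / m₂^(3/2) = -6553.59375 / 6665.76264 ≈ -0.9832

-0.9832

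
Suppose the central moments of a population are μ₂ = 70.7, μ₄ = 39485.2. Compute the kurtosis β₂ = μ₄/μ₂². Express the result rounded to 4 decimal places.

7.8994

μ₂² = 70.7² = 4998.49000
μ₄/μ₂² = 39485.2 / 4998.49000 = 7.89943
β₂ ≈ 7.8994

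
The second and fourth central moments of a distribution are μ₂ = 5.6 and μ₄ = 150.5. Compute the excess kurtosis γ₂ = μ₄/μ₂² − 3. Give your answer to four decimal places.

1.7991

μ₂² = 5.6² = 31.36000
μ₄/μ₂² = 150.5 / 31.36000 = 4.79911
γ₂ = 4.79911 − 3 ≈ 1.7991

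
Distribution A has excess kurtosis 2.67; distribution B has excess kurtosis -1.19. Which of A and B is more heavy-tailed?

A

Higher excess kurtosis ⇒ heavier tails relative to the normal distribution.
2.67 vs -1.19: the larger is 2.67, so A has heavier tails. (A is leptokurtic — heavier-than-normal tails; the other is platykurtic.)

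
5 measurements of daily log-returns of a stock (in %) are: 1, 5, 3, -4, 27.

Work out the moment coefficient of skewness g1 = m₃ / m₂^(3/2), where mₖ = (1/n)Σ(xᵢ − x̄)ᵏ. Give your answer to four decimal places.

x̄ = (1 + 5 + 3 - 4 + 27) / 5 = 6.4000
deviations (xᵢ − x̄): -5.4000, -1.4000, -3.4000, -10.4000, 20.6000
Σ(xᵢ − x̄)² = 575.2000 ⇒ m₂ = 575.2000/5 = 115.04000
Σ(xᵢ − x̄)³ = 7417.4400 ⇒ m₃ = 7417.4400/5 = 1483.48800
m₂^(3/2) = 115.04000^(1.5) = 1233.88109
g1 = m₃ / m₂^(3/2) = 1483.48800 / 1233.88109 ≈ 1.2023

1.2023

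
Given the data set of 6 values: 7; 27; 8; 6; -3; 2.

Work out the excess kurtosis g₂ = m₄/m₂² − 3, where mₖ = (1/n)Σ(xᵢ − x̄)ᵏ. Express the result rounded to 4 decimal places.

x̄ = 7.8333
Σ(xᵢ − x̄)² = 522.8333 ⇒ m₂ = 87.13889
Σ(xᵢ − x̄)⁴ = 149897.4861 ⇒ m₄ = 24982.91435
m₂² = 7593.18596
g₂ = m₄/m₂² − 3 = 3.29018 − 3 ≈ 0.2902

0.2902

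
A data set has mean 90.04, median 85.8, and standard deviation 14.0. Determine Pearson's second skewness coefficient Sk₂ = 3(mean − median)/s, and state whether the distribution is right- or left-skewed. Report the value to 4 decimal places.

0.9086, right-skewed

Sk₂ = 3(90.04 − 85.8) / 14.0 = 3 × 4.2400 / 14.0
    = 12.7200 / 14.0 ≈ 0.9086
Sk₂ > 0 ⇒ mean > median ⇒ right-skewed (positive skew).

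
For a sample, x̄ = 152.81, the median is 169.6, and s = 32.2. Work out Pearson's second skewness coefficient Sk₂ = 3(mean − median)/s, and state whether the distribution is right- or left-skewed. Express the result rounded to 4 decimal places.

-1.5643, left-skewed

Sk₂ = 3(152.81 − 169.6) / 32.2 = 3 × -16.7900 / 32.2
    = -50.3700 / 32.2 ≈ -1.5643
Sk₂ < 0 ⇒ mean < median ⇒ left-skewed (negative skew).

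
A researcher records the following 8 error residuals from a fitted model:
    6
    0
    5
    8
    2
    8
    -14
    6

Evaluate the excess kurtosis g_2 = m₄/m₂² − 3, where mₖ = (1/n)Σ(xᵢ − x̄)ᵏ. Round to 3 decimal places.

1.585

x̄ = 2.6250
Σ(xᵢ − x̄)² = 369.8750 ⇒ m₂ = 46.23438
Σ(xᵢ − x̄)⁴ = 78400.0566 ⇒ m₄ = 9800.00708
m₂² = 2137.61743
g_2 = m₄/m₂² − 3 = 4.58455 − 3 ≈ 1.585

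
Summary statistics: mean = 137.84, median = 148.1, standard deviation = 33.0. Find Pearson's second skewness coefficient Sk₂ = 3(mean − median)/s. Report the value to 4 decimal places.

-0.9327

Sk₂ = 3(137.84 − 148.1) / 33.0 = 3 × -10.2600 / 33.0
    = -30.7800 / 33.0 ≈ -0.9327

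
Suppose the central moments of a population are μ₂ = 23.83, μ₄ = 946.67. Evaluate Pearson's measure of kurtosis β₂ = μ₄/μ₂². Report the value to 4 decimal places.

1.6671

μ₂² = 23.83² = 567.86890
μ₄/μ₂² = 946.67 / 567.86890 = 1.66706
β₂ ≈ 1.6671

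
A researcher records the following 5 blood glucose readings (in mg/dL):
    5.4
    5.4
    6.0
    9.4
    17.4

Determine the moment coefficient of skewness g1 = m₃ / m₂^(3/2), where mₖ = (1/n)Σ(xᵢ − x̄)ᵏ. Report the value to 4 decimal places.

x̄ = (5.4 + 5.4 + 6.0 + 9.4 + 17.4) / 5 = 8.7200
deviations (xᵢ − x̄): -3.3200, -3.3200, -2.7200, 0.6800, 8.6800
Σ(xᵢ − x̄)² = 105.2480 ⇒ m₂ = 105.2480/5 = 21.04960
Σ(xᵢ − x̄)³ = 560.9741 ⇒ m₃ = 560.9741/5 = 112.19482
m₂^(3/2) = 21.04960^(1.5) = 96.57523
g1 = m₃ / m₂^(3/2) = 112.19482 / 96.57523 ≈ 1.1617

1.1617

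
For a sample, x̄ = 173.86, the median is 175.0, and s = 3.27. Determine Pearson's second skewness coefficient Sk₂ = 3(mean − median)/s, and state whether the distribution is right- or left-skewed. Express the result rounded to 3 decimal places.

Sk₂ = 3(173.86 − 175.0) / 3.27 = 3 × -1.1400 / 3.27
    = -3.4200 / 3.27 ≈ -1.046
Sk₂ < 0 ⇒ mean < median ⇒ left-skewed (negative skew).

-1.046, left-skewed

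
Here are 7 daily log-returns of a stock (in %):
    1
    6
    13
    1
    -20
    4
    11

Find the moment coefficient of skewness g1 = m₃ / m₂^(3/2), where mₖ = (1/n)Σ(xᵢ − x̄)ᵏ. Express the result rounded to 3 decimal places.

x̄ = (1 + 6 + 13 + 1 - 20 + 4 + 11) / 7 = 2.2857
deviations (xᵢ − x̄): -1.2857, 3.7143, 10.7143, -1.2857, -22.2857, 1.7143, 8.7143
Σ(xᵢ − x̄)² = 707.4286 ⇒ m₂ = 707.4286/7 = 101.06122
Σ(xᵢ − x̄)³ = -9124.5306 ⇒ m₃ = -9124.5306/7 = -1303.50437
m₂^(3/2) = 101.06122^(1.5) = 1015.96053
g1 = m₃ / m₂^(3/2) = -1303.50437 / 1015.96053 ≈ -1.283

-1.283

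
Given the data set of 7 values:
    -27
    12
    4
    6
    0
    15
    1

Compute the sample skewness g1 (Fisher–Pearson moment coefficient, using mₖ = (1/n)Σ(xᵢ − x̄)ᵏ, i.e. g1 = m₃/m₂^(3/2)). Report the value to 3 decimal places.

-1.363

x̄ = (-27 + 12 + 4 + 6 + 0 + 15 + 1) / 7 = 1.5714
deviations (xᵢ − x̄): -28.5714, 10.4286, 2.4286, 4.4286, -1.5714, 13.4286, -0.5714
Σ(xᵢ − x̄)² = 1133.7143 ⇒ m₂ = 1133.7143/7 = 161.95918
Σ(xᵢ − x̄)³ = -19670.8163 ⇒ m₃ = -19670.8163/7 = -2810.11662
m₂^(3/2) = 161.95918^(1.5) = 2061.14416
g1 = m₃ / m₂^(3/2) = -2810.11662 / 2061.14416 ≈ -1.363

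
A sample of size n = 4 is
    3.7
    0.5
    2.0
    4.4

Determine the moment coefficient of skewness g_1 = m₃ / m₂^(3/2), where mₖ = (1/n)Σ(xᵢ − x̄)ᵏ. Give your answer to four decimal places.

x̄ = (3.7 + 0.5 + 2.0 + 4.4) / 4 = 2.6500
deviations (xᵢ − x̄): 1.0500, -2.1500, -0.6500, 1.7500
Σ(xᵢ − x̄)² = 9.2100 ⇒ m₂ = 9.2100/4 = 2.30250
Σ(xᵢ − x̄)³ = -3.6960 ⇒ m₃ = -3.6960/4 = -0.92400
m₂^(3/2) = 2.30250^(1.5) = 3.49381
g_1 = m₃ / m₂^(3/2) = -0.92400 / 3.49381 ≈ -0.2645

-0.2645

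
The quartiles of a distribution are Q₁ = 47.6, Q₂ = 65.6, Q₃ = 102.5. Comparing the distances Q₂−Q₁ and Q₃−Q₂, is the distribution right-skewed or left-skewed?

Q₂ − Q₁ = 18.0;  Q₃ − Q₂ = 36.9
Q₃ − Q₂ > Q₂ − Q₁ ⇒ the upper half is more spread out ⇒ right-skewed.

right-skewed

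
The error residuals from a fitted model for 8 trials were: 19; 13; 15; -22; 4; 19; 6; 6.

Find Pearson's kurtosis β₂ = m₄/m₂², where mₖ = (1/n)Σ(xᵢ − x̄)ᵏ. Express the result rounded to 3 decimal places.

x̄ = 7.5000
Σ(xᵢ − x̄)² = 1238.0000 ⇒ m₂ = 154.75000
Σ(xᵢ − x̄)⁴ = 796554.5000 ⇒ m₄ = 99569.31250
m₂² = 23947.56250
β₂ = m₄/m₂² = 99569.31250 / 23947.56250 ≈ 4.158

4.158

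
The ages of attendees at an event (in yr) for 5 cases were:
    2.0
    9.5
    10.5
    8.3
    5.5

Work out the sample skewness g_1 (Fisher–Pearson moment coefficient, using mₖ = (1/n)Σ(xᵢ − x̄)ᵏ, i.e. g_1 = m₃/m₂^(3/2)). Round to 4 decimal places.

x̄ = (2.0 + 9.5 + 10.5 + 8.3 + 5.5) / 5 = 7.1600
deviations (xᵢ − x̄): -5.1600, 2.3400, 3.3400, 1.1400, -1.6600
Σ(xᵢ − x̄)² = 47.3120 ⇒ m₂ = 47.3120/5 = 9.46240
Σ(xᵢ − x̄)³ = -90.4082 ⇒ m₃ = -90.4082/5 = -18.08165
m₂^(3/2) = 9.46240^(1.5) = 29.10730
g_1 = m₃ / m₂^(3/2) = -18.08165 / 29.10730 ≈ -0.6212

-0.6212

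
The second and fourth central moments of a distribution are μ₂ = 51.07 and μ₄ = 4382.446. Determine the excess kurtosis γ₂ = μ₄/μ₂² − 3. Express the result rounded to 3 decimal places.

-1.320

μ₂² = 51.07² = 2608.14490
μ₄/μ₂² = 4382.446 / 2608.14490 = 1.68029
γ₂ = 1.68029 − 3 ≈ -1.320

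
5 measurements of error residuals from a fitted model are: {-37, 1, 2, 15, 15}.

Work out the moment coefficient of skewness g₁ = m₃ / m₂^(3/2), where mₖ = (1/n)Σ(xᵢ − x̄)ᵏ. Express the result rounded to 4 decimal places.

x̄ = (-37 + 1 + 2 + 15 + 15) / 5 = -0.8000
deviations (xᵢ − x̄): -36.2000, 1.8000, 2.8000, 15.8000, 15.8000
Σ(xᵢ − x̄)² = 1820.8000 ⇒ m₂ = 1820.8000/5 = 364.16000
Σ(xᵢ − x̄)³ = -39521.5200 ⇒ m₃ = -39521.5200/5 = -7904.30400
m₂^(3/2) = 364.16000^(1.5) = 6949.25680
g₁ = m₃ / m₂^(3/2) = -7904.30400 / 6949.25680 ≈ -1.1374

-1.1374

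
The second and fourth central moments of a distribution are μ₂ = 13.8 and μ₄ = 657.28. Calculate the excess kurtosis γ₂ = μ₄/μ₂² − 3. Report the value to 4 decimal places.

μ₂² = 13.8² = 190.44000
μ₄/μ₂² = 657.28 / 190.44000 = 3.45138
γ₂ = 3.45138 − 3 ≈ 0.4514

0.4514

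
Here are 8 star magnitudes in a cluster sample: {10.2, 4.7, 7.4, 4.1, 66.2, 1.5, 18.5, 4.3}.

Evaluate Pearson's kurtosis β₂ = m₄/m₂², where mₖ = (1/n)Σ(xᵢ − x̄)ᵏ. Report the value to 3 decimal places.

5.465

x̄ = 14.6125
Σ(xᵢ − x̄)² = 3234.9288 ⇒ m₂ = 404.36609
Σ(xᵢ − x̄)⁴ = 7148412.4164 ⇒ m₄ = 893551.55205
m₂² = 163511.93777
β₂ = m₄/m₂² = 893551.55205 / 163511.93777 ≈ 5.465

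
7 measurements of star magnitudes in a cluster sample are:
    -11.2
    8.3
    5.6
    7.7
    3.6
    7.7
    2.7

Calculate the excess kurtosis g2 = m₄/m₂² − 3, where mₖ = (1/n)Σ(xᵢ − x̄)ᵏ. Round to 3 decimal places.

1.275

x̄ = 3.4857
Σ(xᵢ − x̄)² = 279.4686 ⇒ m₂ = 39.92408
Σ(xᵢ − x̄)⁴ = 47702.0401 ⇒ m₄ = 6814.57715
m₂² = 1593.93229
g2 = m₄/m₂² − 3 = 4.27532 − 3 ≈ 1.275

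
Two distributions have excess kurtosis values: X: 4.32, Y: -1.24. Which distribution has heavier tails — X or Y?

Higher excess kurtosis ⇒ heavier tails relative to the normal distribution.
4.32 vs -1.24: the larger is 4.32, so X has heavier tails. (X is leptokurtic — heavier-than-normal tails; the other is platykurtic.)

X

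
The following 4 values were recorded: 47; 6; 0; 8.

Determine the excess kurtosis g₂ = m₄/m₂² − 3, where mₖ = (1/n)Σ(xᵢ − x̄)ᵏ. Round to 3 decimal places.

-0.727

x̄ = 15.2500
Σ(xᵢ − x̄)² = 1378.7500 ⇒ m₂ = 344.68750
Σ(xᵢ − x̄)⁴ = 1080359.0781 ⇒ m₄ = 270089.76953
m₂² = 118809.47266
g₂ = m₄/m₂² − 3 = 2.27330 − 3 ≈ -0.727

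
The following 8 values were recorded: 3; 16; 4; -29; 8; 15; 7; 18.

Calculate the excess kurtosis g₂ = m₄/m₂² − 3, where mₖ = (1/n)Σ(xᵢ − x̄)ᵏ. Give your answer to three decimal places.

1.663

x̄ = 5.2500
Σ(xᵢ − x̄)² = 1563.5000 ⇒ m₂ = 195.43750
Σ(xᵢ − x̄)⁴ = 1424988.4063 ⇒ m₄ = 178123.55078
m₂² = 38195.81641
g₂ = m₄/m₂² − 3 = 4.66343 − 3 ≈ 1.663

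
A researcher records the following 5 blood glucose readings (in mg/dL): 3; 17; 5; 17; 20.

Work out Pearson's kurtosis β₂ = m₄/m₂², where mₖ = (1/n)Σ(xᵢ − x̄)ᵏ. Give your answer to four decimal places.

x̄ = 12.4000
Σ(xᵢ − x̄)² = 243.2000 ⇒ m₂ = 48.64000
Σ(xᵢ − x̄)⁴ = 15037.8560 ⇒ m₄ = 3007.57120
m₂² = 2365.84960
β₂ = m₄/m₂² = 3007.57120 / 2365.84960 ≈ 1.2712

1.2712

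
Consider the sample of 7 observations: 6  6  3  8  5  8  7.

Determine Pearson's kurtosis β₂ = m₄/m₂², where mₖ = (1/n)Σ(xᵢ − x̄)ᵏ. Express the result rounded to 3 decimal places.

2.433

x̄ = 6.1429
Σ(xᵢ − x̄)² = 18.8571 ⇒ m₂ = 2.69388
Σ(xᵢ − x̄)⁴ = 123.6035 ⇒ m₄ = 17.65764
m₂² = 7.25698
β₂ = m₄/m₂² = 17.65764 / 7.25698 ≈ 2.433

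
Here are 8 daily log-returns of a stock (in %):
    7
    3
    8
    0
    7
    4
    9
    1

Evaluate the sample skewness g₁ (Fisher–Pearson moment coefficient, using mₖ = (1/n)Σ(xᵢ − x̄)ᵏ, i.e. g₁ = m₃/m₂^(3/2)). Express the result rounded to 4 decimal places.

x̄ = (7 + 3 + 8 + 0 + 7 + 4 + 9 + 1) / 8 = 4.8750
deviations (xᵢ − x̄): 2.1250, -1.8750, 3.1250, -4.8750, 2.1250, -0.8750, 4.1250, -3.8750
Σ(xᵢ − x̄)² = 78.8750 ⇒ m₂ = 78.8750/8 = 9.85938
Σ(xᵢ − x̄)³ = -61.4063 ⇒ m₃ = -61.4063/8 = -7.67578
m₂^(3/2) = 9.85938^(1.5) = 30.95808
g₁ = m₃ / m₂^(3/2) = -7.67578 / 30.95808 ≈ -0.2479

-0.2479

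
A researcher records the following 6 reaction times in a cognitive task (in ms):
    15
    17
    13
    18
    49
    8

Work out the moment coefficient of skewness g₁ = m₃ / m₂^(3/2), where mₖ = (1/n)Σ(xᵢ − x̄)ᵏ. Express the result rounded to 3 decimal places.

x̄ = (15 + 17 + 13 + 18 + 49 + 8) / 6 = 20.0000
deviations (xᵢ − x̄): -5.0000, -3.0000, -7.0000, -2.0000, 29.0000, -12.0000
Σ(xᵢ − x̄)² = 1072.0000 ⇒ m₂ = 1072.0000/6 = 178.66667
Σ(xᵢ − x̄)³ = 22158.0000 ⇒ m₃ = 22158.0000/6 = 3693.00000
m₂^(3/2) = 178.66667^(1.5) = 2388.17035
g₁ = m₃ / m₂^(3/2) = 3693.00000 / 2388.17035 ≈ 1.546

1.546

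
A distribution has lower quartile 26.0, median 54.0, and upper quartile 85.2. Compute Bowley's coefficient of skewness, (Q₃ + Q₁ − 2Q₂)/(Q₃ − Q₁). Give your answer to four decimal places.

0.0541

numerator: Q₃ + Q₁ − 2Q₂ = 85.2 + 26.0 − 2×54.0 = 3.2000
denominator: Q₃ − Q₁ = 85.2 − 26.0 = 59.2000
Bowley skewness = 3.2000 / 59.2000 ≈ 0.0541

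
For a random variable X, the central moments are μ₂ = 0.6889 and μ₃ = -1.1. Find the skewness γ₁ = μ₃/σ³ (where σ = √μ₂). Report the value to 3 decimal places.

σ = √μ₂ = √0.6889 = 0.83000
σ³ = μ₂^(3/2) = 0.57179
γ₁ = μ₃/σ³ = -1.1 / 0.57179 ≈ -1.924

-1.924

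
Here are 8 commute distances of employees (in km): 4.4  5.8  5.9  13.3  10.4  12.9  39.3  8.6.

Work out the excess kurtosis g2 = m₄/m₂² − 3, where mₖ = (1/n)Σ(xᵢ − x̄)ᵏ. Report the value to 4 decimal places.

x̄ = 12.5750
Σ(xᵢ − x̄)² = 892.6750 ⇒ m₂ = 111.58437
Σ(xᵢ − x̄)⁴ = 518948.9729 ⇒ m₄ = 64868.62162
m₂² = 12451.07274
g2 = m₄/m₂² − 3 = 5.20988 − 3 ≈ 2.2099

2.2099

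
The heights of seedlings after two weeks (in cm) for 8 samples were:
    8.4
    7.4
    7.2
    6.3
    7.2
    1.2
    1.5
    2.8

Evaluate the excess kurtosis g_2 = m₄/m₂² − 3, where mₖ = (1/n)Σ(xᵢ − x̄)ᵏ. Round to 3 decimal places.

x̄ = 5.2500
Σ(xᵢ − x̄)² = 59.7200 ⇒ m₂ = 7.46500
Σ(xᵢ − x̄)⁴ = 652.7830 ⇒ m₄ = 81.59787
m₂² = 55.72623
g_2 = m₄/m₂² − 3 = 1.46426 − 3 ≈ -1.536

-1.536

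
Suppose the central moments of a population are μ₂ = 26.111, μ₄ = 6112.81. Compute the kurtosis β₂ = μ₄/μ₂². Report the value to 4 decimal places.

μ₂² = 26.111² = 681.78432
μ₄/μ₂² = 6112.81 / 681.78432 = 8.96590
β₂ ≈ 8.9659

8.9659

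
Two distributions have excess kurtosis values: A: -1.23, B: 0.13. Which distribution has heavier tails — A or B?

Higher excess kurtosis ⇒ heavier tails relative to the normal distribution.
-1.23 vs 0.13: the larger is 0.13, so B has heavier tails. (B is leptokurtic — heavier-than-normal tails; the other is platykurtic.)

B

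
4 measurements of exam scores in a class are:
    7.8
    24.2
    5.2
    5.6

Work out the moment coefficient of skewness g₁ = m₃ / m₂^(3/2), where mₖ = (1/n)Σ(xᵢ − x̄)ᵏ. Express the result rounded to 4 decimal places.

x̄ = (7.8 + 24.2 + 5.2 + 5.6) / 4 = 10.7000
deviations (xᵢ − x̄): -2.9000, 13.5000, -5.5000, -5.1000
Σ(xᵢ − x̄)² = 246.9200 ⇒ m₂ = 246.9200/4 = 61.73000
Σ(xᵢ − x̄)³ = 2136.9600 ⇒ m₃ = 2136.9600/4 = 534.24000
m₂^(3/2) = 61.73000^(1.5) = 485.00299
g₁ = m₃ / m₂^(3/2) = 534.24000 / 485.00299 ≈ 1.1015

1.1015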